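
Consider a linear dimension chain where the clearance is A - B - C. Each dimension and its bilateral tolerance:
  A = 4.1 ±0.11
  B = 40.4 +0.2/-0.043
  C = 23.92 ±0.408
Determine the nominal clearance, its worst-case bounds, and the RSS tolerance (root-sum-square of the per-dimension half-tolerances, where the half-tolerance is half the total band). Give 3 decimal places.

Stack each dimension's contribution:
  +A: nom +4.100 → Σnom=4.100; wc +0.110/-0.110 → slack +0.110/-0.110; half-tol=0.110, Σhalf²=0.012100
  -B: nom -40.400 → Σnom=-36.300; wc +0.043/-0.200 → slack +0.153/-0.310; half-tol=0.121, Σhalf²=0.026862
  -C: nom -23.920 → Σnom=-60.220; wc +0.408/-0.408 → slack +0.561/-0.718; half-tol=0.408, Σhalf²=0.193326
Nominal = -60.220. Worst-case = [-60.220 - 0.718, -60.220 + 0.561] = [-60.938, -59.659]. RSS = √0.193326 = 0.440.

nominal=-60.220 wc=[-60.938,-59.659] rss=0.440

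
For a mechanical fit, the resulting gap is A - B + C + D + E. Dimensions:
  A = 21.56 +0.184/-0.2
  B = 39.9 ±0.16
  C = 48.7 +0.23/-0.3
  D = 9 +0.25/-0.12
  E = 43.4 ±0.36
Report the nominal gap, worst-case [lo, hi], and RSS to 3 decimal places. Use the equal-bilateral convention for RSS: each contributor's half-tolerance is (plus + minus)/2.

nominal=82.760 wc=[81.620,83.944] rss=0.545

Stack each dimension's contribution:
  +A: nom +21.560 → Σnom=21.560; wc +0.184/-0.200 → slack +0.184/-0.200; half-tol=0.192, Σhalf²=0.036864
  -B: nom -39.900 → Σnom=-18.340; wc +0.160/-0.160 → slack +0.344/-0.360; half-tol=0.160, Σhalf²=0.062464
  +C: nom +48.700 → Σnom=30.360; wc +0.230/-0.300 → slack +0.574/-0.660; half-tol=0.265, Σhalf²=0.132689
  +D: nom +9.000 → Σnom=39.360; wc +0.250/-0.120 → slack +0.824/-0.780; half-tol=0.185, Σhalf²=0.166914
  +E: nom +43.400 → Σnom=82.760; wc +0.360/-0.360 → slack +1.184/-1.140; half-tol=0.360, Σhalf²=0.296514
Nominal = 82.760. Worst-case = [82.760 - 1.140, 82.760 + 1.184] = [81.620, 83.944]. RSS = √0.296514 = 0.545.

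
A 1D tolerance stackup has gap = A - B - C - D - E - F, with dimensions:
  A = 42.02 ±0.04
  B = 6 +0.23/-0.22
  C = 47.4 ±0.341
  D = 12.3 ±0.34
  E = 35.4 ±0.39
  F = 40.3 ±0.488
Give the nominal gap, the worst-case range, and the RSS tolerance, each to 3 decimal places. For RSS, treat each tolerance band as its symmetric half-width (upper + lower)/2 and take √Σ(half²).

Stack each dimension's contribution:
  +A: nom +42.020 → Σnom=42.020; wc +0.040/-0.040 → slack +0.040/-0.040; half-tol=0.040, Σhalf²=0.001600
  -B: nom -6.000 → Σnom=36.020; wc +0.220/-0.230 → slack +0.260/-0.270; half-tol=0.225, Σhalf²=0.052225
  -C: nom -47.400 → Σnom=-11.380; wc +0.341/-0.341 → slack +0.601/-0.611; half-tol=0.341, Σhalf²=0.168506
  -D: nom -12.300 → Σnom=-23.680; wc +0.340/-0.340 → slack +0.941/-0.951; half-tol=0.340, Σhalf²=0.284106
  -E: nom -35.400 → Σnom=-59.080; wc +0.390/-0.390 → slack +1.331/-1.341; half-tol=0.390, Σhalf²=0.436206
  -F: nom -40.300 → Σnom=-99.380; wc +0.488/-0.488 → slack +1.819/-1.829; half-tol=0.488, Σhalf²=0.674350
Nominal = -99.380. Worst-case = [-99.380 - 1.829, -99.380 + 1.819] = [-101.209, -97.561]. RSS = √0.674350 = 0.821.

nominal=-99.380 wc=[-101.209,-97.561] rss=0.821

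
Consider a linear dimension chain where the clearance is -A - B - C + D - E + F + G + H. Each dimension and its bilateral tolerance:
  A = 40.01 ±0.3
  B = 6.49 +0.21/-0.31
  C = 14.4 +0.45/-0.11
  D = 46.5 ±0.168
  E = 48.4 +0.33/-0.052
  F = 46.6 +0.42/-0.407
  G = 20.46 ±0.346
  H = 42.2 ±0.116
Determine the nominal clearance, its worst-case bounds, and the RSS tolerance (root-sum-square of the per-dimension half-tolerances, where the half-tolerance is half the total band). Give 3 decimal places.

nominal=46.460 wc=[44.133,48.282] rss=0.778

Stack each dimension's contribution:
  -A: nom -40.010 → Σnom=-40.010; wc +0.300/-0.300 → slack +0.300/-0.300; half-tol=0.300, Σhalf²=0.090000
  -B: nom -6.490 → Σnom=-46.500; wc +0.310/-0.210 → slack +0.610/-0.510; half-tol=0.260, Σhalf²=0.157600
  -C: nom -14.400 → Σnom=-60.900; wc +0.110/-0.450 → slack +0.720/-0.960; half-tol=0.280, Σhalf²=0.236000
  +D: nom +46.500 → Σnom=-14.400; wc +0.168/-0.168 → slack +0.888/-1.128; half-tol=0.168, Σhalf²=0.264224
  -E: nom -48.400 → Σnom=-62.800; wc +0.052/-0.330 → slack +0.940/-1.458; half-tol=0.191, Σhalf²=0.300705
  +F: nom +46.600 → Σnom=-16.200; wc +0.420/-0.407 → slack +1.360/-1.865; half-tol=0.413, Σhalf²=0.471687
  +G: nom +20.460 → Σnom=4.260; wc +0.346/-0.346 → slack +1.706/-2.211; half-tol=0.346, Σhalf²=0.591403
  +H: nom +42.200 → Σnom=46.460; wc +0.116/-0.116 → slack +1.822/-2.327; half-tol=0.116, Σhalf²=0.604859
Nominal = 46.460. Worst-case = [46.460 - 2.327, 46.460 + 1.822] = [44.133, 48.282]. RSS = √0.604859 = 0.778.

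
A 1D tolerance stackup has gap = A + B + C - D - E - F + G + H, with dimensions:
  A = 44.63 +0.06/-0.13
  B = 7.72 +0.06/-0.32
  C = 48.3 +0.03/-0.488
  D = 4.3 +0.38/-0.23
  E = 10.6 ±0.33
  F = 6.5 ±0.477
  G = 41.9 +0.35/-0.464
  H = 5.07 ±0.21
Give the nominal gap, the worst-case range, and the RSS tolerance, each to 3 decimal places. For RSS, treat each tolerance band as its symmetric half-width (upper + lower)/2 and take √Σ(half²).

nominal=126.220 wc=[123.421,127.967] rss=0.867

Stack each dimension's contribution:
  +A: nom +44.630 → Σnom=44.630; wc +0.060/-0.130 → slack +0.060/-0.130; half-tol=0.095, Σhalf²=0.009025
  +B: nom +7.720 → Σnom=52.350; wc +0.060/-0.320 → slack +0.120/-0.450; half-tol=0.190, Σhalf²=0.045125
  +C: nom +48.300 → Σnom=100.650; wc +0.030/-0.488 → slack +0.150/-0.938; half-tol=0.259, Σhalf²=0.112206
  -D: nom -4.300 → Σnom=96.350; wc +0.230/-0.380 → slack +0.380/-1.318; half-tol=0.305, Σhalf²=0.205231
  -E: nom -10.600 → Σnom=85.750; wc +0.330/-0.330 → slack +0.710/-1.648; half-tol=0.330, Σhalf²=0.314131
  -F: nom -6.500 → Σnom=79.250; wc +0.477/-0.477 → slack +1.187/-2.125; half-tol=0.477, Σhalf²=0.541660
  +G: nom +41.900 → Σnom=121.150; wc +0.350/-0.464 → slack +1.537/-2.589; half-tol=0.407, Σhalf²=0.707309
  +H: nom +5.070 → Σnom=126.220; wc +0.210/-0.210 → slack +1.747/-2.799; half-tol=0.210, Σhalf²=0.751409
Nominal = 126.220. Worst-case = [126.220 - 2.799, 126.220 + 1.747] = [123.421, 127.967]. RSS = √0.751409 = 0.867.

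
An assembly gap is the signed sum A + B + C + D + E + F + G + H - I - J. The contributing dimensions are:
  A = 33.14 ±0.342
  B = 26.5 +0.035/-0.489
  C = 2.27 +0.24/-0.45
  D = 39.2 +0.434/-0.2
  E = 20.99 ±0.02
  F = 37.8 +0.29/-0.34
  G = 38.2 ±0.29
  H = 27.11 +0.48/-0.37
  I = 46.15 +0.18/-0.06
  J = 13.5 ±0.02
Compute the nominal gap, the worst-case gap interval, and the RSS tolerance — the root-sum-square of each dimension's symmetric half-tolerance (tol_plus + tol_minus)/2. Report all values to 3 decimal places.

nominal=165.560 wc=[162.859,167.771] rss=0.886

Stack each dimension's contribution:
  +A: nom +33.140 → Σnom=33.140; wc +0.342/-0.342 → slack +0.342/-0.342; half-tol=0.342, Σhalf²=0.116964
  +B: nom +26.500 → Σnom=59.640; wc +0.035/-0.489 → slack +0.377/-0.831; half-tol=0.262, Σhalf²=0.185608
  +C: nom +2.270 → Σnom=61.910; wc +0.240/-0.450 → slack +0.617/-1.281; half-tol=0.345, Σhalf²=0.304633
  +D: nom +39.200 → Σnom=101.110; wc +0.434/-0.200 → slack +1.051/-1.481; half-tol=0.317, Σhalf²=0.405122
  +E: nom +20.990 → Σnom=122.100; wc +0.020/-0.020 → slack +1.071/-1.501; half-tol=0.020, Σhalf²=0.405522
  +F: nom +37.800 → Σnom=159.900; wc +0.290/-0.340 → slack +1.361/-1.841; half-tol=0.315, Σhalf²=0.504747
  +G: nom +38.200 → Σnom=198.100; wc +0.290/-0.290 → slack +1.651/-2.131; half-tol=0.290, Σhalf²=0.588847
  +H: nom +27.110 → Σnom=225.210; wc +0.480/-0.370 → slack +2.131/-2.501; half-tol=0.425, Σhalf²=0.769472
  -I: nom -46.150 → Σnom=179.060; wc +0.060/-0.180 → slack +2.191/-2.681; half-tol=0.120, Σhalf²=0.783872
  -J: nom -13.500 → Σnom=165.560; wc +0.020/-0.020 → slack +2.211/-2.701; half-tol=0.020, Σhalf²=0.784272
Nominal = 165.560. Worst-case = [165.560 - 2.701, 165.560 + 2.211] = [162.859, 167.771]. RSS = √0.784272 = 0.886.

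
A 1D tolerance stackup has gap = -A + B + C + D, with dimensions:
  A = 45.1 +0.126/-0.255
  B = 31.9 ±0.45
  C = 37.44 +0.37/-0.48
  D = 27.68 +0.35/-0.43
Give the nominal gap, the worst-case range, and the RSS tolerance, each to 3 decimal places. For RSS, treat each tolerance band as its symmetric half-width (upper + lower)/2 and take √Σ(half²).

Stack each dimension's contribution:
  -A: nom -45.100 → Σnom=-45.100; wc +0.255/-0.126 → slack +0.255/-0.126; half-tol=0.191, Σhalf²=0.036290
  +B: nom +31.900 → Σnom=-13.200; wc +0.450/-0.450 → slack +0.705/-0.576; half-tol=0.450, Σhalf²=0.238790
  +C: nom +37.440 → Σnom=24.240; wc +0.370/-0.480 → slack +1.075/-1.056; half-tol=0.425, Σhalf²=0.419415
  +D: nom +27.680 → Σnom=51.920; wc +0.350/-0.430 → slack +1.425/-1.486; half-tol=0.390, Σhalf²=0.571515
Nominal = 51.920. Worst-case = [51.920 - 1.486, 51.920 + 1.425] = [50.434, 53.345]. RSS = √0.571515 = 0.756.

nominal=51.920 wc=[50.434,53.345] rss=0.756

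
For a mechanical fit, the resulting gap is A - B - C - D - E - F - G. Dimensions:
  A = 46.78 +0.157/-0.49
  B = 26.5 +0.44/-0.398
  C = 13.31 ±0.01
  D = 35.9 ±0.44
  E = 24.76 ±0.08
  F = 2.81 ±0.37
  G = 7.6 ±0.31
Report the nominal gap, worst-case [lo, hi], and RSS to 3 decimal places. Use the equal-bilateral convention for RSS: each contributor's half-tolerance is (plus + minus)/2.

Stack each dimension's contribution:
  +A: nom +46.780 → Σnom=46.780; wc +0.157/-0.490 → slack +0.157/-0.490; half-tol=0.324, Σhalf²=0.104652
  -B: nom -26.500 → Σnom=20.280; wc +0.398/-0.440 → slack +0.555/-0.930; half-tol=0.419, Σhalf²=0.280213
  -C: nom -13.310 → Σnom=6.970; wc +0.010/-0.010 → slack +0.565/-0.940; half-tol=0.010, Σhalf²=0.280313
  -D: nom -35.900 → Σnom=-28.930; wc +0.440/-0.440 → slack +1.005/-1.380; half-tol=0.440, Σhalf²=0.473913
  -E: nom -24.760 → Σnom=-53.690; wc +0.080/-0.080 → slack +1.085/-1.460; half-tol=0.080, Σhalf²=0.480313
  -F: nom -2.810 → Σnom=-56.500; wc +0.370/-0.370 → slack +1.455/-1.830; half-tol=0.370, Σhalf²=0.617213
  -G: nom -7.600 → Σnom=-64.100; wc +0.310/-0.310 → slack +1.765/-2.140; half-tol=0.310, Σhalf²=0.713313
Nominal = -64.100. Worst-case = [-64.100 - 2.140, -64.100 + 1.765] = [-66.240, -62.335]. RSS = √0.713313 = 0.845.

nominal=-64.100 wc=[-66.240,-62.335] rss=0.845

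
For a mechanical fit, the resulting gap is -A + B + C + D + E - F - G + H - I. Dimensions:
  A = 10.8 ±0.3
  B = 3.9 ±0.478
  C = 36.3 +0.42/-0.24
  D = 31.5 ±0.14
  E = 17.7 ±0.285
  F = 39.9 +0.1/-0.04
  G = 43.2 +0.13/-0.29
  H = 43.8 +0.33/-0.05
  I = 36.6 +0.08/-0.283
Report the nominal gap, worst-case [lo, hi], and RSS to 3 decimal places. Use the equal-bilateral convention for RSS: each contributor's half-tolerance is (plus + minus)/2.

Stack each dimension's contribution:
  -A: nom -10.800 → Σnom=-10.800; wc +0.300/-0.300 → slack +0.300/-0.300; half-tol=0.300, Σhalf²=0.090000
  +B: nom +3.900 → Σnom=-6.900; wc +0.478/-0.478 → slack +0.778/-0.778; half-tol=0.478, Σhalf²=0.318484
  +C: nom +36.300 → Σnom=29.400; wc +0.420/-0.240 → slack +1.198/-1.018; half-tol=0.330, Σhalf²=0.427384
  +D: nom +31.500 → Σnom=60.900; wc +0.140/-0.140 → slack +1.338/-1.158; half-tol=0.140, Σhalf²=0.446984
  +E: nom +17.700 → Σnom=78.600; wc +0.285/-0.285 → slack +1.623/-1.443; half-tol=0.285, Σhalf²=0.528209
  -F: nom -39.900 → Σnom=38.700; wc +0.040/-0.100 → slack +1.663/-1.543; half-tol=0.070, Σhalf²=0.533109
  -G: nom -43.200 → Σnom=-4.500; wc +0.290/-0.130 → slack +1.953/-1.673; half-tol=0.210, Σhalf²=0.577209
  +H: nom +43.800 → Σnom=39.300; wc +0.330/-0.050 → slack +2.283/-1.723; half-tol=0.190, Σhalf²=0.613309
  -I: nom -36.600 → Σnom=2.700; wc +0.283/-0.080 → slack +2.566/-1.803; half-tol=0.181, Σhalf²=0.646251
Nominal = 2.700. Worst-case = [2.700 - 1.803, 2.700 + 2.566] = [0.897, 5.266]. RSS = √0.646251 = 0.804.

nominal=2.700 wc=[0.897,5.266] rss=0.804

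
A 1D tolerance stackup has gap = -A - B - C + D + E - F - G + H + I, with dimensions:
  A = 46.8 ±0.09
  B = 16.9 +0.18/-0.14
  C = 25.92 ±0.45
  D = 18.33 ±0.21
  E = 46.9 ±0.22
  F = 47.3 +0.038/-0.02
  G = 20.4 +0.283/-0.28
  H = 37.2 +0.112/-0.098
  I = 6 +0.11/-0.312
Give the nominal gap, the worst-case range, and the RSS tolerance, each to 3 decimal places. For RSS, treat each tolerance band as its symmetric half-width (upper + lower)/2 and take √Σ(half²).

nominal=-48.890 wc=[-50.771,-47.258] rss=0.681

Stack each dimension's contribution:
  -A: nom -46.800 → Σnom=-46.800; wc +0.090/-0.090 → slack +0.090/-0.090; half-tol=0.090, Σhalf²=0.008100
  -B: nom -16.900 → Σnom=-63.700; wc +0.140/-0.180 → slack +0.230/-0.270; half-tol=0.160, Σhalf²=0.033700
  -C: nom -25.920 → Σnom=-89.620; wc +0.450/-0.450 → slack +0.680/-0.720; half-tol=0.450, Σhalf²=0.236200
  +D: nom +18.330 → Σnom=-71.290; wc +0.210/-0.210 → slack +0.890/-0.930; half-tol=0.210, Σhalf²=0.280300
  +E: nom +46.900 → Σnom=-24.390; wc +0.220/-0.220 → slack +1.110/-1.150; half-tol=0.220, Σhalf²=0.328700
  -F: nom -47.300 → Σnom=-71.690; wc +0.020/-0.038 → slack +1.130/-1.188; half-tol=0.029, Σhalf²=0.329541
  -G: nom -20.400 → Σnom=-92.090; wc +0.280/-0.283 → slack +1.410/-1.471; half-tol=0.281, Σhalf²=0.408783
  +H: nom +37.200 → Σnom=-54.890; wc +0.112/-0.098 → slack +1.522/-1.569; half-tol=0.105, Σhalf²=0.419808
  +I: nom +6.000 → Σnom=-48.890; wc +0.110/-0.312 → slack +1.632/-1.881; half-tol=0.211, Σhalf²=0.464329
Nominal = -48.890. Worst-case = [-48.890 - 1.881, -48.890 + 1.632] = [-50.771, -47.258]. RSS = √0.464329 = 0.681.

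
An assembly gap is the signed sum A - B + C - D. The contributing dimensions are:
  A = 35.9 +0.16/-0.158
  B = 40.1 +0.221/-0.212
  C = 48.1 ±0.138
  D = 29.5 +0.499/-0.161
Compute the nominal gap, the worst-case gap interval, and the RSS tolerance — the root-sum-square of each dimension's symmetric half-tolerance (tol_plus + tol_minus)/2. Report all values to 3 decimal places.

nominal=14.400 wc=[13.384,15.071] rss=0.447

Stack each dimension's contribution:
  +A: nom +35.900 → Σnom=35.900; wc +0.160/-0.158 → slack +0.160/-0.158; half-tol=0.159, Σhalf²=0.025281
  -B: nom -40.100 → Σnom=-4.200; wc +0.212/-0.221 → slack +0.372/-0.379; half-tol=0.216, Σhalf²=0.072153
  +C: nom +48.100 → Σnom=43.900; wc +0.138/-0.138 → slack +0.510/-0.517; half-tol=0.138, Σhalf²=0.091197
  -D: nom -29.500 → Σnom=14.400; wc +0.161/-0.499 → slack +0.671/-1.016; half-tol=0.330, Σhalf²=0.200097
Nominal = 14.400. Worst-case = [14.400 - 1.016, 14.400 + 0.671] = [13.384, 15.071]. RSS = √0.200097 = 0.447.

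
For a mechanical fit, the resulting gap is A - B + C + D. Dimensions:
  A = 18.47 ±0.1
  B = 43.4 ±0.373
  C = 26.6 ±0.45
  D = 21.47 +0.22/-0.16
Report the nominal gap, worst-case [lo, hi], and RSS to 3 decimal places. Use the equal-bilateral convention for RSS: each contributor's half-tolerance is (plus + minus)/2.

nominal=23.140 wc=[22.057,24.283] rss=0.623

Stack each dimension's contribution:
  +A: nom +18.470 → Σnom=18.470; wc +0.100/-0.100 → slack +0.100/-0.100; half-tol=0.100, Σhalf²=0.010000
  -B: nom -43.400 → Σnom=-24.930; wc +0.373/-0.373 → slack +0.473/-0.473; half-tol=0.373, Σhalf²=0.149129
  +C: nom +26.600 → Σnom=1.670; wc +0.450/-0.450 → slack +0.923/-0.923; half-tol=0.450, Σhalf²=0.351629
  +D: nom +21.470 → Σnom=23.140; wc +0.220/-0.160 → slack +1.143/-1.083; half-tol=0.190, Σhalf²=0.387729
Nominal = 23.140. Worst-case = [23.140 - 1.083, 23.140 + 1.143] = [22.057, 24.283]. RSS = √0.387729 = 0.623.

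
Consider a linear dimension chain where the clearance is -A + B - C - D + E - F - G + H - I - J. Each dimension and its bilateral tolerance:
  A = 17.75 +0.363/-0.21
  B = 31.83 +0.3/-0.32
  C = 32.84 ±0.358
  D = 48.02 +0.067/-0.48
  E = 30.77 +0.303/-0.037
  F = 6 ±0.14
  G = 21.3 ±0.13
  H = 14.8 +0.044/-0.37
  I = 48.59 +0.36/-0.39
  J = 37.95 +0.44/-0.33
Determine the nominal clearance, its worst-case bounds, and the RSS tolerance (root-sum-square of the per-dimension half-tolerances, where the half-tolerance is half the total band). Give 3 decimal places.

nominal=-135.050 wc=[-137.635,-132.365] rss=0.882

Stack each dimension's contribution:
  -A: nom -17.750 → Σnom=-17.750; wc +0.210/-0.363 → slack +0.210/-0.363; half-tol=0.286, Σhalf²=0.082082
  +B: nom +31.830 → Σnom=14.080; wc +0.300/-0.320 → slack +0.510/-0.683; half-tol=0.310, Σhalf²=0.178182
  -C: nom -32.840 → Σnom=-18.760; wc +0.358/-0.358 → slack +0.868/-1.041; half-tol=0.358, Σhalf²=0.306346
  -D: nom -48.020 → Σnom=-66.780; wc +0.480/-0.067 → slack +1.348/-1.108; half-tol=0.273, Σhalf²=0.381149
  +E: nom +30.770 → Σnom=-36.010; wc +0.303/-0.037 → slack +1.651/-1.145; half-tol=0.170, Σhalf²=0.410048
  -F: nom -6.000 → Σnom=-42.010; wc +0.140/-0.140 → slack +1.791/-1.285; half-tol=0.140, Σhalf²=0.429648
  -G: nom -21.300 → Σnom=-63.310; wc +0.130/-0.130 → slack +1.921/-1.415; half-tol=0.130, Σhalf²=0.446549
  +H: nom +14.800 → Σnom=-48.510; wc +0.044/-0.370 → slack +1.965/-1.785; half-tol=0.207, Σhalf²=0.489398
  -I: nom -48.590 → Σnom=-97.100; wc +0.390/-0.360 → slack +2.355/-2.145; half-tol=0.375, Σhalf²=0.630023
  -J: nom -37.950 → Σnom=-135.050; wc +0.330/-0.440 → slack +2.685/-2.585; half-tol=0.385, Σhalf²=0.778247
Nominal = -135.050. Worst-case = [-135.050 - 2.585, -135.050 + 2.685] = [-137.635, -132.365]. RSS = √0.778247 = 0.882.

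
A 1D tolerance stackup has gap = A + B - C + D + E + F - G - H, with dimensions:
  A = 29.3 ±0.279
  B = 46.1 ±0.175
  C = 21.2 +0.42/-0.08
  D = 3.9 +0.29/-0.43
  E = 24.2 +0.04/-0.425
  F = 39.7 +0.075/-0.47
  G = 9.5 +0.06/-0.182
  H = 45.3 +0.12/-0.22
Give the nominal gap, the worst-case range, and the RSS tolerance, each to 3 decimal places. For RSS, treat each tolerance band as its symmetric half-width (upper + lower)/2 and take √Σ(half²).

Stack each dimension's contribution:
  +A: nom +29.300 → Σnom=29.300; wc +0.279/-0.279 → slack +0.279/-0.279; half-tol=0.279, Σhalf²=0.077841
  +B: nom +46.100 → Σnom=75.400; wc +0.175/-0.175 → slack +0.454/-0.454; half-tol=0.175, Σhalf²=0.108466
  -C: nom -21.200 → Σnom=54.200; wc +0.080/-0.420 → slack +0.534/-0.874; half-tol=0.250, Σhalf²=0.170966
  +D: nom +3.900 → Σnom=58.100; wc +0.290/-0.430 → slack +0.824/-1.304; half-tol=0.360, Σhalf²=0.300566
  +E: nom +24.200 → Σnom=82.300; wc +0.040/-0.425 → slack +0.864/-1.729; half-tol=0.232, Σhalf²=0.354622
  +F: nom +39.700 → Σnom=122.000; wc +0.075/-0.470 → slack +0.939/-2.199; half-tol=0.272, Σhalf²=0.428878
  -G: nom -9.500 → Σnom=112.500; wc +0.182/-0.060 → slack +1.121/-2.259; half-tol=0.121, Σhalf²=0.443519
  -H: nom -45.300 → Σnom=67.200; wc +0.220/-0.120 → slack +1.341/-2.379; half-tol=0.170, Σhalf²=0.472419
Nominal = 67.200. Worst-case = [67.200 - 2.379, 67.200 + 1.341] = [64.821, 68.541]. RSS = √0.472419 = 0.687.

nominal=67.200 wc=[64.821,68.541] rss=0.687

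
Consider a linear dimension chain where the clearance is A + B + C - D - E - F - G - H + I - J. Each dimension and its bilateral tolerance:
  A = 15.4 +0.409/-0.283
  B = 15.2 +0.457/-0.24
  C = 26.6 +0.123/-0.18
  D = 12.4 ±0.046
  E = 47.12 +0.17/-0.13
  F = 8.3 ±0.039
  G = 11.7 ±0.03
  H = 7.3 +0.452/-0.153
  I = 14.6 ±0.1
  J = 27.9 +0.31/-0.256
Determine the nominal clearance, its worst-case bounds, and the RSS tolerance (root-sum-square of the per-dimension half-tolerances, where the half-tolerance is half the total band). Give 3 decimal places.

nominal=-42.920 wc=[-44.770,-41.177] rss=0.688

Stack each dimension's contribution:
  +A: nom +15.400 → Σnom=15.400; wc +0.409/-0.283 → slack +0.409/-0.283; half-tol=0.346, Σhalf²=0.119716
  +B: nom +15.200 → Σnom=30.600; wc +0.457/-0.240 → slack +0.866/-0.523; half-tol=0.349, Σhalf²=0.241168
  +C: nom +26.600 → Σnom=57.200; wc +0.123/-0.180 → slack +0.989/-0.703; half-tol=0.151, Σhalf²=0.264121
  -D: nom -12.400 → Σnom=44.800; wc +0.046/-0.046 → slack +1.035/-0.749; half-tol=0.046, Σhalf²=0.266237
  -E: nom -47.120 → Σnom=-2.320; wc +0.130/-0.170 → slack +1.165/-0.919; half-tol=0.150, Σhalf²=0.288737
  -F: nom -8.300 → Σnom=-10.620; wc +0.039/-0.039 → slack +1.204/-0.958; half-tol=0.039, Σhalf²=0.290258
  -G: nom -11.700 → Σnom=-22.320; wc +0.030/-0.030 → slack +1.234/-0.988; half-tol=0.030, Σhalf²=0.291158
  -H: nom -7.300 → Σnom=-29.620; wc +0.153/-0.452 → slack +1.387/-1.440; half-tol=0.302, Σhalf²=0.382664
  +I: nom +14.600 → Σnom=-15.020; wc +0.100/-0.100 → slack +1.487/-1.540; half-tol=0.100, Σhalf²=0.392664
  -J: nom -27.900 → Σnom=-42.920; wc +0.256/-0.310 → slack +1.743/-1.850; half-tol=0.283, Σhalf²=0.472753
Nominal = -42.920. Worst-case = [-42.920 - 1.850, -42.920 + 1.743] = [-44.770, -41.177]. RSS = √0.472753 = 0.688.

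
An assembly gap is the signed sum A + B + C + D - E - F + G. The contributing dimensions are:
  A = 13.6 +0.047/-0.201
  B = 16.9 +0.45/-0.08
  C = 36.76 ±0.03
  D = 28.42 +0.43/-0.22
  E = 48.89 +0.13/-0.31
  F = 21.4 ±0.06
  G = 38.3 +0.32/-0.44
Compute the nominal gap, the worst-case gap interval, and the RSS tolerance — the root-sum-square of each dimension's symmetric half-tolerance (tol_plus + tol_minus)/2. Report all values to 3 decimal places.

nominal=63.690 wc=[62.529,65.337] rss=0.623

Stack each dimension's contribution:
  +A: nom +13.600 → Σnom=13.600; wc +0.047/-0.201 → slack +0.047/-0.201; half-tol=0.124, Σhalf²=0.015376
  +B: nom +16.900 → Σnom=30.500; wc +0.450/-0.080 → slack +0.497/-0.281; half-tol=0.265, Σhalf²=0.085601
  +C: nom +36.760 → Σnom=67.260; wc +0.030/-0.030 → slack +0.527/-0.311; half-tol=0.030, Σhalf²=0.086501
  +D: nom +28.420 → Σnom=95.680; wc +0.430/-0.220 → slack +0.957/-0.531; half-tol=0.325, Σhalf²=0.192126
  -E: nom -48.890 → Σnom=46.790; wc +0.310/-0.130 → slack +1.267/-0.661; half-tol=0.220, Σhalf²=0.240526
  -F: nom -21.400 → Σnom=25.390; wc +0.060/-0.060 → slack +1.327/-0.721; half-tol=0.060, Σhalf²=0.244126
  +G: nom +38.300 → Σnom=63.690; wc +0.320/-0.440 → slack +1.647/-1.161; half-tol=0.380, Σhalf²=0.388526
Nominal = 63.690. Worst-case = [63.690 - 1.161, 63.690 + 1.647] = [62.529, 65.337]. RSS = √0.388526 = 0.623.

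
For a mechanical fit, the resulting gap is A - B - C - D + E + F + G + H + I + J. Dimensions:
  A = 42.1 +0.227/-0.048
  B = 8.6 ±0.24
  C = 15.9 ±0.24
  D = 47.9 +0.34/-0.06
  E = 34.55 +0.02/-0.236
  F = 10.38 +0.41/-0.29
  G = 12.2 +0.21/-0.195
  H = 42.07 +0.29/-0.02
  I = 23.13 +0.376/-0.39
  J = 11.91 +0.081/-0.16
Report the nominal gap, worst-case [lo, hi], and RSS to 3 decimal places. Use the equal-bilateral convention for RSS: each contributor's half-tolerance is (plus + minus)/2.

Stack each dimension's contribution:
  +A: nom +42.100 → Σnom=42.100; wc +0.227/-0.048 → slack +0.227/-0.048; half-tol=0.138, Σhalf²=0.018906
  -B: nom -8.600 → Σnom=33.500; wc +0.240/-0.240 → slack +0.467/-0.288; half-tol=0.240, Σhalf²=0.076506
  -C: nom -15.900 → Σnom=17.600; wc +0.240/-0.240 → slack +0.707/-0.528; half-tol=0.240, Σhalf²=0.134106
  -D: nom -47.900 → Σnom=-30.300; wc +0.060/-0.340 → slack +0.767/-0.868; half-tol=0.200, Σhalf²=0.174106
  +E: nom +34.550 → Σnom=4.250; wc +0.020/-0.236 → slack +0.787/-1.104; half-tol=0.128, Σhalf²=0.190490
  +F: nom +10.380 → Σnom=14.630; wc +0.410/-0.290 → slack +1.197/-1.394; half-tol=0.350, Σhalf²=0.312990
  +G: nom +12.200 → Σnom=26.830; wc +0.210/-0.195 → slack +1.407/-1.589; half-tol=0.203, Σhalf²=0.353996
  +H: nom +42.070 → Σnom=68.900; wc +0.290/-0.020 → slack +1.697/-1.609; half-tol=0.155, Σhalf²=0.378022
  +I: nom +23.130 → Σnom=92.030; wc +0.376/-0.390 → slack +2.073/-1.999; half-tol=0.383, Σhalf²=0.524711
  +J: nom +11.910 → Σnom=103.940; wc +0.081/-0.160 → slack +2.154/-2.159; half-tol=0.120, Σhalf²=0.539231
Nominal = 103.940. Worst-case = [103.940 - 2.159, 103.940 + 2.154] = [101.781, 106.094]. RSS = √0.539231 = 0.734.

nominal=103.940 wc=[101.781,106.094] rss=0.734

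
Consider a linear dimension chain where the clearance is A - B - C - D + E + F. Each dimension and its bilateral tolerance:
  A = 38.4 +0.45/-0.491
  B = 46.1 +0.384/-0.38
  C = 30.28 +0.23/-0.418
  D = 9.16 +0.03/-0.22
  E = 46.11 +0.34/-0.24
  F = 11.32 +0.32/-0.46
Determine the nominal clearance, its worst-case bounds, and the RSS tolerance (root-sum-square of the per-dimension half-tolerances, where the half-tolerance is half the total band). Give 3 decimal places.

Stack each dimension's contribution:
  +A: nom +38.400 → Σnom=38.400; wc +0.450/-0.491 → slack +0.450/-0.491; half-tol=0.471, Σhalf²=0.221370
  -B: nom -46.100 → Σnom=-7.700; wc +0.380/-0.384 → slack +0.830/-0.875; half-tol=0.382, Σhalf²=0.367294
  -C: nom -30.280 → Σnom=-37.980; wc +0.418/-0.230 → slack +1.248/-1.105; half-tol=0.324, Σhalf²=0.472270
  -D: nom -9.160 → Σnom=-47.140; wc +0.220/-0.030 → slack +1.468/-1.135; half-tol=0.125, Σhalf²=0.487895
  +E: nom +46.110 → Σnom=-1.030; wc +0.340/-0.240 → slack +1.808/-1.375; half-tol=0.290, Σhalf²=0.571995
  +F: nom +11.320 → Σnom=10.290; wc +0.320/-0.460 → slack +2.128/-1.835; half-tol=0.390, Σhalf²=0.724095
Nominal = 10.290. Worst-case = [10.290 - 1.835, 10.290 + 2.128] = [8.455, 12.418]. RSS = √0.724095 = 0.851.

nominal=10.290 wc=[8.455,12.418] rss=0.851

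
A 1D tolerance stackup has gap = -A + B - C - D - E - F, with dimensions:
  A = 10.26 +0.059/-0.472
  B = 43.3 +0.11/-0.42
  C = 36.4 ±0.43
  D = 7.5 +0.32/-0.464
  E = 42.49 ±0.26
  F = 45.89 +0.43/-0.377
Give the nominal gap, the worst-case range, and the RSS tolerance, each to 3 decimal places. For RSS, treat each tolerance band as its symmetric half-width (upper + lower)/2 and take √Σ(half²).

nominal=-99.240 wc=[-101.159,-97.127] rss=0.842

Stack each dimension's contribution:
  -A: nom -10.260 → Σnom=-10.260; wc +0.472/-0.059 → slack +0.472/-0.059; half-tol=0.265, Σhalf²=0.070490
  +B: nom +43.300 → Σnom=33.040; wc +0.110/-0.420 → slack +0.582/-0.479; half-tol=0.265, Σhalf²=0.140715
  -C: nom -36.400 → Σnom=-3.360; wc +0.430/-0.430 → slack +1.012/-0.909; half-tol=0.430, Σhalf²=0.325615
  -D: nom -7.500 → Σnom=-10.860; wc +0.464/-0.320 → slack +1.476/-1.229; half-tol=0.392, Σhalf²=0.479279
  -E: nom -42.490 → Σnom=-53.350; wc +0.260/-0.260 → slack +1.736/-1.489; half-tol=0.260, Σhalf²=0.546879
  -F: nom -45.890 → Σnom=-99.240; wc +0.377/-0.430 → slack +2.113/-1.919; half-tol=0.403, Σhalf²=0.709692
Nominal = -99.240. Worst-case = [-99.240 - 1.919, -99.240 + 2.113] = [-101.159, -97.127]. RSS = √0.709692 = 0.842.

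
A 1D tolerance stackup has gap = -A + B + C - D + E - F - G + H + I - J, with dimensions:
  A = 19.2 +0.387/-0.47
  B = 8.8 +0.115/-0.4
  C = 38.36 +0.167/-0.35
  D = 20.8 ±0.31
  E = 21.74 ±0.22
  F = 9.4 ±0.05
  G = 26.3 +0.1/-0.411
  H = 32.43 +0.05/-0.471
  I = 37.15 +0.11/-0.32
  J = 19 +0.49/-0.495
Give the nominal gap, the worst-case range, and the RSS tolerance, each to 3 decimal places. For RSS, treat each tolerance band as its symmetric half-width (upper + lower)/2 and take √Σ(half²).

Stack each dimension's contribution:
  -A: nom -19.200 → Σnom=-19.200; wc +0.470/-0.387 → slack +0.470/-0.387; half-tol=0.428, Σhalf²=0.183612
  +B: nom +8.800 → Σnom=-10.400; wc +0.115/-0.400 → slack +0.585/-0.787; half-tol=0.258, Σhalf²=0.249918
  +C: nom +38.360 → Σnom=27.960; wc +0.167/-0.350 → slack +0.752/-1.137; half-tol=0.259, Σhalf²=0.316741
  -D: nom -20.800 → Σnom=7.160; wc +0.310/-0.310 → slack +1.062/-1.447; half-tol=0.310, Σhalf²=0.412841
  +E: nom +21.740 → Σnom=28.900; wc +0.220/-0.220 → slack +1.282/-1.667; half-tol=0.220, Σhalf²=0.461241
  -F: nom -9.400 → Σnom=19.500; wc +0.050/-0.050 → slack +1.332/-1.717; half-tol=0.050, Σhalf²=0.463741
  -G: nom -26.300 → Σnom=-6.800; wc +0.411/-0.100 → slack +1.743/-1.817; half-tol=0.256, Σhalf²=0.529021
  +H: nom +32.430 → Σnom=25.630; wc +0.050/-0.471 → slack +1.793/-2.288; half-tol=0.261, Σhalf²=0.596881
  +I: nom +37.150 → Σnom=62.780; wc +0.110/-0.320 → slack +1.903/-2.608; half-tol=0.215, Σhalf²=0.643106
  -J: nom -19.000 → Σnom=43.780; wc +0.495/-0.490 → slack +2.398/-3.098; half-tol=0.492, Σhalf²=0.885663
Nominal = 43.780. Worst-case = [43.780 - 3.098, 43.780 + 2.398] = [40.682, 46.178]. RSS = √0.885663 = 0.941.

nominal=43.780 wc=[40.682,46.178] rss=0.941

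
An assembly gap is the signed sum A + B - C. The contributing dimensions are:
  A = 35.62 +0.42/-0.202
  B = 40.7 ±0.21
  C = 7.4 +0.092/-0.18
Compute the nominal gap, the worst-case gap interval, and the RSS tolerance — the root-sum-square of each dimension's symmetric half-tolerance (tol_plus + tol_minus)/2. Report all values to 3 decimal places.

nominal=68.920 wc=[68.416,69.730] rss=0.399

Stack each dimension's contribution:
  +A: nom +35.620 → Σnom=35.620; wc +0.420/-0.202 → slack +0.420/-0.202; half-tol=0.311, Σhalf²=0.096721
  +B: nom +40.700 → Σnom=76.320; wc +0.210/-0.210 → slack +0.630/-0.412; half-tol=0.210, Σhalf²=0.140821
  -C: nom -7.400 → Σnom=68.920; wc +0.180/-0.092 → slack +0.810/-0.504; half-tol=0.136, Σhalf²=0.159317
Nominal = 68.920. Worst-case = [68.920 - 0.504, 68.920 + 0.810] = [68.416, 69.730]. RSS = √0.159317 = 0.399.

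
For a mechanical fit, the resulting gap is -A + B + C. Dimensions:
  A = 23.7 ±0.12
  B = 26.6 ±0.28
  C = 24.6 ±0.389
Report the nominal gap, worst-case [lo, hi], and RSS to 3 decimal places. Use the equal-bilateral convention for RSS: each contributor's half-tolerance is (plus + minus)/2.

Stack each dimension's contribution:
  -A: nom -23.700 → Σnom=-23.700; wc +0.120/-0.120 → slack +0.120/-0.120; half-tol=0.120, Σhalf²=0.014400
  +B: nom +26.600 → Σnom=2.900; wc +0.280/-0.280 → slack +0.400/-0.400; half-tol=0.280, Σhalf²=0.092800
  +C: nom +24.600 → Σnom=27.500; wc +0.389/-0.389 → slack +0.789/-0.789; half-tol=0.389, Σhalf²=0.244121
Nominal = 27.500. Worst-case = [27.500 - 0.789, 27.500 + 0.789] = [26.711, 28.289]. RSS = √0.244121 = 0.494.

nominal=27.500 wc=[26.711,28.289] rss=0.494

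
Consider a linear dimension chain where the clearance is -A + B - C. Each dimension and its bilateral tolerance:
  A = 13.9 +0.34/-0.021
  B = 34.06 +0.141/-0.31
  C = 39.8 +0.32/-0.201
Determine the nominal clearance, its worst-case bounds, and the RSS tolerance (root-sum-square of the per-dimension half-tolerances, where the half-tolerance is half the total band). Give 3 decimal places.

Stack each dimension's contribution:
  -A: nom -13.900 → Σnom=-13.900; wc +0.021/-0.340 → slack +0.021/-0.340; half-tol=0.181, Σhalf²=0.032580
  +B: nom +34.060 → Σnom=20.160; wc +0.141/-0.310 → slack +0.162/-0.650; half-tol=0.225, Σhalf²=0.083430
  -C: nom -39.800 → Σnom=-19.640; wc +0.201/-0.320 → slack +0.363/-0.970; half-tol=0.261, Σhalf²=0.151291
Nominal = -19.640. Worst-case = [-19.640 - 0.970, -19.640 + 0.363] = [-20.610, -19.277]. RSS = √0.151291 = 0.389.

nominal=-19.640 wc=[-20.610,-19.277] rss=0.389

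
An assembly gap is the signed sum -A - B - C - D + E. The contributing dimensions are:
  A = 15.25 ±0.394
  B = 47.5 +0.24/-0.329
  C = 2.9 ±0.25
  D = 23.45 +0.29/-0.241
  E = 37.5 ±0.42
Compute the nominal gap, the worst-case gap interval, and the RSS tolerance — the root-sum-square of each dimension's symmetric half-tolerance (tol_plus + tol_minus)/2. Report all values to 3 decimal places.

nominal=-51.600 wc=[-53.194,-49.966] rss=0.739

Stack each dimension's contribution:
  -A: nom -15.250 → Σnom=-15.250; wc +0.394/-0.394 → slack +0.394/-0.394; half-tol=0.394, Σhalf²=0.155236
  -B: nom -47.500 → Σnom=-62.750; wc +0.329/-0.240 → slack +0.723/-0.634; half-tol=0.284, Σhalf²=0.236176
  -C: nom -2.900 → Σnom=-65.650; wc +0.250/-0.250 → slack +0.973/-0.884; half-tol=0.250, Σhalf²=0.298676
  -D: nom -23.450 → Σnom=-89.100; wc +0.241/-0.290 → slack +1.214/-1.174; half-tol=0.265, Σhalf²=0.369166
  +E: nom +37.500 → Σnom=-51.600; wc +0.420/-0.420 → slack +1.634/-1.594; half-tol=0.420, Σhalf²=0.545566
Nominal = -51.600. Worst-case = [-51.600 - 1.594, -51.600 + 1.634] = [-53.194, -49.966]. RSS = √0.545566 = 0.739.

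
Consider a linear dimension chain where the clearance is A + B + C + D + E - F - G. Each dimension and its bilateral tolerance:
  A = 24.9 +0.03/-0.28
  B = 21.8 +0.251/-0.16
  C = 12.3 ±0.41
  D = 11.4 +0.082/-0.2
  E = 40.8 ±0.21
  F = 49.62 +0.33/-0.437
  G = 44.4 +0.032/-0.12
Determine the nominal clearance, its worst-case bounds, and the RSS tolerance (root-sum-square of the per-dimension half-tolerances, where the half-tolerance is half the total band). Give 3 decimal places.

nominal=17.180 wc=[15.558,18.720] rss=0.672

Stack each dimension's contribution:
  +A: nom +24.900 → Σnom=24.900; wc +0.030/-0.280 → slack +0.030/-0.280; half-tol=0.155, Σhalf²=0.024025
  +B: nom +21.800 → Σnom=46.700; wc +0.251/-0.160 → slack +0.281/-0.440; half-tol=0.206, Σhalf²=0.066255
  +C: nom +12.300 → Σnom=59.000; wc +0.410/-0.410 → slack +0.691/-0.850; half-tol=0.410, Σhalf²=0.234355
  +D: nom +11.400 → Σnom=70.400; wc +0.082/-0.200 → slack +0.773/-1.050; half-tol=0.141, Σhalf²=0.254236
  +E: nom +40.800 → Σnom=111.200; wc +0.210/-0.210 → slack +0.983/-1.260; half-tol=0.210, Σhalf²=0.298336
  -F: nom -49.620 → Σnom=61.580; wc +0.437/-0.330 → slack +1.420/-1.590; half-tol=0.384, Σhalf²=0.445408
  -G: nom -44.400 → Σnom=17.180; wc +0.120/-0.032 → slack +1.540/-1.622; half-tol=0.076, Σhalf²=0.451184
Nominal = 17.180. Worst-case = [17.180 - 1.622, 17.180 + 1.540] = [15.558, 18.720]. RSS = √0.451184 = 0.672.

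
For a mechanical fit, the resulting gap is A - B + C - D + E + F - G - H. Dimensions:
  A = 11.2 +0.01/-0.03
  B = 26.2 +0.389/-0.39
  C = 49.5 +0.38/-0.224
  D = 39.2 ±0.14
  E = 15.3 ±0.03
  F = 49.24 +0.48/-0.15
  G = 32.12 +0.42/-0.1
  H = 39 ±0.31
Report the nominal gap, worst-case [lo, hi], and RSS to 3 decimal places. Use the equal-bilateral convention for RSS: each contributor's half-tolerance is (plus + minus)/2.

nominal=-11.280 wc=[-12.973,-9.440] rss=0.726

Stack each dimension's contribution:
  +A: nom +11.200 → Σnom=11.200; wc +0.010/-0.030 → slack +0.010/-0.030; half-tol=0.020, Σhalf²=0.000400
  -B: nom -26.200 → Σnom=-15.000; wc +0.390/-0.389 → slack +0.400/-0.419; half-tol=0.390, Σhalf²=0.152110
  +C: nom +49.500 → Σnom=34.500; wc +0.380/-0.224 → slack +0.780/-0.643; half-tol=0.302, Σhalf²=0.243314
  -D: nom -39.200 → Σnom=-4.700; wc +0.140/-0.140 → slack +0.920/-0.783; half-tol=0.140, Σhalf²=0.262914
  +E: nom +15.300 → Σnom=10.600; wc +0.030/-0.030 → slack +0.950/-0.813; half-tol=0.030, Σhalf²=0.263814
  +F: nom +49.240 → Σnom=59.840; wc +0.480/-0.150 → slack +1.430/-0.963; half-tol=0.315, Σhalf²=0.363039
  -G: nom -32.120 → Σnom=27.720; wc +0.100/-0.420 → slack +1.530/-1.383; half-tol=0.260, Σhalf²=0.430639
  -H: nom -39.000 → Σnom=-11.280; wc +0.310/-0.310 → slack +1.840/-1.693; half-tol=0.310, Σhalf²=0.526739
Nominal = -11.280. Worst-case = [-11.280 - 1.693, -11.280 + 1.840] = [-12.973, -9.440]. RSS = √0.526739 = 0.726.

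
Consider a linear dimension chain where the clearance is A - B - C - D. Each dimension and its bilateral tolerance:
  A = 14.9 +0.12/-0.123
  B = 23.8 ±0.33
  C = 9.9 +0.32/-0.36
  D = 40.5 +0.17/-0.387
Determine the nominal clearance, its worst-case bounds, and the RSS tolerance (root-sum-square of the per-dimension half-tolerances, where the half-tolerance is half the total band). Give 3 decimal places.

nominal=-59.300 wc=[-60.243,-58.103] rss=0.563

Stack each dimension's contribution:
  +A: nom +14.900 → Σnom=14.900; wc +0.120/-0.123 → slack +0.120/-0.123; half-tol=0.121, Σhalf²=0.014762
  -B: nom -23.800 → Σnom=-8.900; wc +0.330/-0.330 → slack +0.450/-0.453; half-tol=0.330, Σhalf²=0.123662
  -C: nom -9.900 → Σnom=-18.800; wc +0.360/-0.320 → slack +0.810/-0.773; half-tol=0.340, Σhalf²=0.239262
  -D: nom -40.500 → Σnom=-59.300; wc +0.387/-0.170 → slack +1.197/-0.943; half-tol=0.279, Σhalf²=0.316825
Nominal = -59.300. Worst-case = [-59.300 - 0.943, -59.300 + 1.197] = [-60.243, -58.103]. RSS = √0.316825 = 0.563.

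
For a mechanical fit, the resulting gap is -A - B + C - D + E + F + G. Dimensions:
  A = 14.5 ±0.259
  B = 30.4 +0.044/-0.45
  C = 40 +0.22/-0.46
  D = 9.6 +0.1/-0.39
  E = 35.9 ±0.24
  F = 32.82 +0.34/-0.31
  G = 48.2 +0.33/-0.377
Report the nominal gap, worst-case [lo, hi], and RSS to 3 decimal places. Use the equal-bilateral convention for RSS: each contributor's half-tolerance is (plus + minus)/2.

nominal=102.420 wc=[100.630,104.649] rss=0.769

Stack each dimension's contribution:
  -A: nom -14.500 → Σnom=-14.500; wc +0.259/-0.259 → slack +0.259/-0.259; half-tol=0.259, Σhalf²=0.067081
  -B: nom -30.400 → Σnom=-44.900; wc +0.450/-0.044 → slack +0.709/-0.303; half-tol=0.247, Σhalf²=0.128090
  +C: nom +40.000 → Σnom=-4.900; wc +0.220/-0.460 → slack +0.929/-0.763; half-tol=0.340, Σhalf²=0.243690
  -D: nom -9.600 → Σnom=-14.500; wc +0.390/-0.100 → slack +1.319/-0.863; half-tol=0.245, Σhalf²=0.303715
  +E: nom +35.900 → Σnom=21.400; wc +0.240/-0.240 → slack +1.559/-1.103; half-tol=0.240, Σhalf²=0.361315
  +F: nom +32.820 → Σnom=54.220; wc +0.340/-0.310 → slack +1.899/-1.413; half-tol=0.325, Σhalf²=0.466940
  +G: nom +48.200 → Σnom=102.420; wc +0.330/-0.377 → slack +2.229/-1.790; half-tol=0.354, Σhalf²=0.591902
Nominal = 102.420. Worst-case = [102.420 - 1.790, 102.420 + 2.229] = [100.630, 104.649]. RSS = √0.591902 = 0.769.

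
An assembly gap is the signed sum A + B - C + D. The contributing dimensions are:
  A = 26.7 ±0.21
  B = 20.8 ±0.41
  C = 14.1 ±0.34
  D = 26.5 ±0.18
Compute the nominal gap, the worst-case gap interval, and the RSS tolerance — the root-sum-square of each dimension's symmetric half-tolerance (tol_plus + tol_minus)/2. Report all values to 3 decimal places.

Stack each dimension's contribution:
  +A: nom +26.700 → Σnom=26.700; wc +0.210/-0.210 → slack +0.210/-0.210; half-tol=0.210, Σhalf²=0.044100
  +B: nom +20.800 → Σnom=47.500; wc +0.410/-0.410 → slack +0.620/-0.620; half-tol=0.410, Σhalf²=0.212200
  -C: nom -14.100 → Σnom=33.400; wc +0.340/-0.340 → slack +0.960/-0.960; half-tol=0.340, Σhalf²=0.327800
  +D: nom +26.500 → Σnom=59.900; wc +0.180/-0.180 → slack +1.140/-1.140; half-tol=0.180, Σhalf²=0.360200
Nominal = 59.900. Worst-case = [59.900 - 1.140, 59.900 + 1.140] = [58.760, 61.040]. RSS = √0.360200 = 0.600.

nominal=59.900 wc=[58.760,61.040] rss=0.600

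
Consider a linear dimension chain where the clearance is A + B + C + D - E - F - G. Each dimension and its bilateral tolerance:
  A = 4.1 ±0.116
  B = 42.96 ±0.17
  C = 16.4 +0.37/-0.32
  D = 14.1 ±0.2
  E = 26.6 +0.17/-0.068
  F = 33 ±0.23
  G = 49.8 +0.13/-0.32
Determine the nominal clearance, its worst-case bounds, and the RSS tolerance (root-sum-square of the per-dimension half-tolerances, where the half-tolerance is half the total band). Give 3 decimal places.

nominal=-31.840 wc=[-33.176,-30.366] rss=0.565

Stack each dimension's contribution:
  +A: nom +4.100 → Σnom=4.100; wc +0.116/-0.116 → slack +0.116/-0.116; half-tol=0.116, Σhalf²=0.013456
  +B: nom +42.960 → Σnom=47.060; wc +0.170/-0.170 → slack +0.286/-0.286; half-tol=0.170, Σhalf²=0.042356
  +C: nom +16.400 → Σnom=63.460; wc +0.370/-0.320 → slack +0.656/-0.606; half-tol=0.345, Σhalf²=0.161381
  +D: nom +14.100 → Σnom=77.560; wc +0.200/-0.200 → slack +0.856/-0.806; half-tol=0.200, Σhalf²=0.201381
  -E: nom -26.600 → Σnom=50.960; wc +0.068/-0.170 → slack +0.924/-0.976; half-tol=0.119, Σhalf²=0.215542
  -F: nom -33.000 → Σnom=17.960; wc +0.230/-0.230 → slack +1.154/-1.206; half-tol=0.230, Σhalf²=0.268442
  -G: nom -49.800 → Σnom=-31.840; wc +0.320/-0.130 → slack +1.474/-1.336; half-tol=0.225, Σhalf²=0.319067
Nominal = -31.840. Worst-case = [-31.840 - 1.336, -31.840 + 1.474] = [-33.176, -30.366]. RSS = √0.319067 = 0.565.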